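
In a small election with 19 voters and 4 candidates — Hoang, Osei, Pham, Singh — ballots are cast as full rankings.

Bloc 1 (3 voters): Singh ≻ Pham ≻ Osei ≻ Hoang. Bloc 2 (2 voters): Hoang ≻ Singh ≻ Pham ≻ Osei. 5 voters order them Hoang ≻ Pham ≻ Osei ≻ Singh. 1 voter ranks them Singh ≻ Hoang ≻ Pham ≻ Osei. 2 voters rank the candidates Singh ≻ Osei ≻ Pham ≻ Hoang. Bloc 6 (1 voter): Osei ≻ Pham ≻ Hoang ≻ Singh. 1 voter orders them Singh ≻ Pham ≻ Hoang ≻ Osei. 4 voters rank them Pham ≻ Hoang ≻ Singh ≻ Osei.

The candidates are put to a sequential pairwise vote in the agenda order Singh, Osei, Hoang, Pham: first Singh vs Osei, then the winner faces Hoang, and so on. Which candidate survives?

Round 1: Singh vs Osei — 13–6, Singh advances.
Round 2: Singh vs Hoang — 7–12, Hoang advances.
Round 3: Hoang vs Pham — 8–11, Pham advances.
The agenda winner is Pham.

Pham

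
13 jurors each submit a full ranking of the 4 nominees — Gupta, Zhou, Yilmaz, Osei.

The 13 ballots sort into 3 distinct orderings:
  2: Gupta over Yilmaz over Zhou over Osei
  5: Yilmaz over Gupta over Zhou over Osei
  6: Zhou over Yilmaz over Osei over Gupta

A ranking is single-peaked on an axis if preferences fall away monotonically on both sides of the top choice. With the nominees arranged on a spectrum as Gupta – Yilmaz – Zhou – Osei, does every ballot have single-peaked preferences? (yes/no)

Axis positions: Gupta=1, Yilmaz=2, Zhou=3, Osei=4.
Group 1 (peak Gupta at position 1): ranking walks positions 1-2-3-4, expanding outward from the peak — single-peaked.
Group 2 (peak Yilmaz at position 2): ranking walks positions 2-1-3-4, expanding outward from the peak — single-peaked.
Group 3 (peak Zhou at position 3): ranking walks positions 3-2-4-1, expanding outward from the peak — single-peaked.
Every ranking is single-peaked on this axis.

yes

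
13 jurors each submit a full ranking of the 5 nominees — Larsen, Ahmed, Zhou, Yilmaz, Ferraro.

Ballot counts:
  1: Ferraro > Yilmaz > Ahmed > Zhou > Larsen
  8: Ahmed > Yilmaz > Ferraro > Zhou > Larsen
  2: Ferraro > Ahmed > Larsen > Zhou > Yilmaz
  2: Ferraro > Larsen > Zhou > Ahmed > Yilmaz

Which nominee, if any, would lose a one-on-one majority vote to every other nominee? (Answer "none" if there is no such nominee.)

Larsen

Pairwise majorities:
Larsen vs Ahmed: 2 to 11, Ahmed.
Larsen vs Zhou: Zhou wins 9–4.
Larsen vs Yilmaz: 2+2 = 4 for Larsen, 9 for Yilmaz — Yilmaz by 9–4.
Larsen vs Ferraro: 0 for Larsen, 13 for Ferraro — Ferraro by 13–0.
Ahmed vs Zhou: 1+8+2 = 11 for Ahmed, 2 for Zhou — Ahmed by 11–2.
Ahmed vs Yilmaz: Ahmed is ranked higher on 8+2+2 = 12 ballots, Yilmaz on 1. Ahmed wins 12–1.
Ahmed vs Ferraro: Ahmed preferred on 8 ballots; Ahmed wins 8–5.
Zhou vs Yilmaz: Zhou preferred on 2+2 = 4 ballots; Yilmaz wins 9–4.
Zhou vs Ferraro: 0 for Zhou, 13 for Ferraro — Ferraro by 13–0.
Yilmaz vs Ferraro: Yilmaz, 8–5.
Only Larsen has no wins; Larsen is the Condorcet loser.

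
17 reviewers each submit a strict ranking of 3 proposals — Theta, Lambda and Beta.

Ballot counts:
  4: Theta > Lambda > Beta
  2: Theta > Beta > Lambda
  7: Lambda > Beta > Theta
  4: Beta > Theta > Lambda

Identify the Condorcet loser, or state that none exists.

none

Pairwise majorities:
Theta vs Lambda: Theta, 10–7.
Theta vs Beta: Theta preferred on 4+2 = 6 ballots; Beta wins 11–6.
Lambda vs Beta: 11 to 6, Lambda.
Each project has at least one pairwise win (Theta beats Lambda; Lambda beats Beta; Beta beats Theta) — no Condorcet loser.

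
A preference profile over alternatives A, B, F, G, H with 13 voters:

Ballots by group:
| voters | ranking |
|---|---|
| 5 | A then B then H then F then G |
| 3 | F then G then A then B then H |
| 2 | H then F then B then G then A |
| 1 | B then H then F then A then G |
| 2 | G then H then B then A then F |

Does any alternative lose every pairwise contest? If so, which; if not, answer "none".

none

Head-to-head results (13 voters):
A vs B: A preferred on 5+3 = 8 ballots; A wins 8–5.
A–F: A 7–6.
A vs G: 6 to 7, G.
A vs H: A wins 8–5.
B vs F: B wins 8–5.
B–G: B 8–5.
B vs H: 5+3+1 = 9 for B, 4 for H — B by 9–4.
F vs G: 5+3+2+1 = 11 for F, 2 for G — F by 11–2.
F vs H: 3 to 10, H.
G vs H: H, 8–5.
No alternative is winless: A beats B; B beats F; F beats G; G beats A; H beats F. There is no Condorcet loser.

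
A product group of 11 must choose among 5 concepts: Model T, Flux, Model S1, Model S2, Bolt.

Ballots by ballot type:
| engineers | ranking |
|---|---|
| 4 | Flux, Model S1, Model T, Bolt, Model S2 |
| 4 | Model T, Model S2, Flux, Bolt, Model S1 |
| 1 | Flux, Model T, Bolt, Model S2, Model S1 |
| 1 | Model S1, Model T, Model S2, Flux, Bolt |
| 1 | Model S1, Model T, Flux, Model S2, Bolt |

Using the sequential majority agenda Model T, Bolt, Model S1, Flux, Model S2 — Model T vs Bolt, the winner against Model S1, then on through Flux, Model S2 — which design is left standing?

Round 1: Model T vs Bolt — 11–0, Model T advances.
Round 2: Model T vs Model S1 — 5–6, Model S1 advances.
Round 3: Model S1 vs Flux — 2–9, Flux advances.
Round 4: Flux vs Model S2 — 6–5, Flux advances.
Flux survives the agenda.

Flux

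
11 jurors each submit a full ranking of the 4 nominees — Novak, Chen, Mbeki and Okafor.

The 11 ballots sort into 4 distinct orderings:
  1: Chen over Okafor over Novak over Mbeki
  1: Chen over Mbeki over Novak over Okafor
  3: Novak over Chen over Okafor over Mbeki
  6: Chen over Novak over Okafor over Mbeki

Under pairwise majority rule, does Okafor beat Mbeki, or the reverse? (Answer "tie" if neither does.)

Okafor

Ballots ranking Okafor above Mbeki: 1 + 3 + 6 = 10.
Ballots ranking Mbeki above Okafor: 11 − 10 = 1.
Okafor wins the head-to-head 10–1.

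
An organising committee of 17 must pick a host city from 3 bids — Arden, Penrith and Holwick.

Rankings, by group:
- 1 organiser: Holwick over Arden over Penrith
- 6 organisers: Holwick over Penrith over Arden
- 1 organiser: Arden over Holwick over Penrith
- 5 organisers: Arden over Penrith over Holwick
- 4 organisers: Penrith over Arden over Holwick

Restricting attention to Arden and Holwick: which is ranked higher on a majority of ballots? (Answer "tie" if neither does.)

Ballots ranking Arden above Holwick: 1 + 5 + 4 = 10.
Ballots ranking Holwick above Arden: 17 − 10 = 7.
Arden wins the head-to-head 10–7.

Arden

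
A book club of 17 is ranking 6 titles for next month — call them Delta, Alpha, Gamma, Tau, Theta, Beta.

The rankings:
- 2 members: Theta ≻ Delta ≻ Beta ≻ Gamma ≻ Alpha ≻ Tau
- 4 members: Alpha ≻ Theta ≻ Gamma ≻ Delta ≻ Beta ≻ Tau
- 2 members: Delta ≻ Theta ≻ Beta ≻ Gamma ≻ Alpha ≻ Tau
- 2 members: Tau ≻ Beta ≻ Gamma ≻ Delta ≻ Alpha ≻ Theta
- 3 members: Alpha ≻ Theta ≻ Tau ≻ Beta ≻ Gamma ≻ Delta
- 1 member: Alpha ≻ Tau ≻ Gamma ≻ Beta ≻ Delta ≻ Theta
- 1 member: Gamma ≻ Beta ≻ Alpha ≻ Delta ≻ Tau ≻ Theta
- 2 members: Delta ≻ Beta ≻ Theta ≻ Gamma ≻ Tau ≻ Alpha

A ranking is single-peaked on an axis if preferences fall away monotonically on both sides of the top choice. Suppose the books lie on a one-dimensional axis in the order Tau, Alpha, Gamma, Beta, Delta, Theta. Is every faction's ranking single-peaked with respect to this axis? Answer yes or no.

no

Axis positions: Tau=1, Alpha=2, Gamma=3, Beta=4, Delta=5, Theta=6.
Faction 1 (peak Theta at position 6): ranking walks positions 6-5-4-3-2-1, expanding outward from the peak — single-peaked.
Faction 2: ranking walks positions 2-6-3-5-4-1; Theta is ranked above Gamma even though Gamma lies between Theta and the peak Alpha on the axis — preferences dip and rise again. Not single-peaked.
Faction 3 (peak Delta at position 5): ranking walks positions 5-6-4-3-2-1, expanding outward from the peak — single-peaked.
Faction 4: ranking walks positions 1-4-3-5-2-6; Beta is ranked above Alpha even though Alpha lies between Beta and the peak Tau on the axis — preferences dip and rise again. Not single-peaked.
Faction 5: ranking walks positions 2-6-1-4-3-5; Theta is ranked above Gamma even though Gamma lies between Theta and the peak Alpha on the axis — preferences dip and rise again. Not single-peaked.
Faction 6 (peak Alpha at position 2): ranking walks positions 2-1-3-4-5-6, expanding outward from the peak — single-peaked.
Faction 7 (peak Gamma at position 3): ranking walks positions 3-4-2-5-1-6, expanding outward from the peak — single-peaked.
Faction 8: ranking walks positions 5-4-6-3-1-2; Tau is ranked above Alpha even though Alpha lies between Tau and the peak Delta on the axis — preferences dip and rise again. Not single-peaked.
Faction 2 violates single-peakedness, so the profile is not single-peaked on this axis.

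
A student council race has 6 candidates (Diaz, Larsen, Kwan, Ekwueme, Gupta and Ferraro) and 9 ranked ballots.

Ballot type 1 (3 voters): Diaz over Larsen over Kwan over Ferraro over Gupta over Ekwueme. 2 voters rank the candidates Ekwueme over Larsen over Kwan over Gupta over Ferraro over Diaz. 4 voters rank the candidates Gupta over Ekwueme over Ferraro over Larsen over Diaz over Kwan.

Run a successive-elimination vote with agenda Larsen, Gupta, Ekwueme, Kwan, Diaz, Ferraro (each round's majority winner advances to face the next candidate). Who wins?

Ekwueme

Round 1: Larsen vs Gupta — 5–4, Larsen advances.
Round 2: Larsen vs Ekwueme — 3–6, Ekwueme advances.
Round 3: Ekwueme vs Kwan — 6–3, Ekwueme advances.
Round 4: Ekwueme vs Diaz — 6–3, Ekwueme advances.
Round 5: Ekwueme vs Ferraro — 6–3, Ekwueme advances.
Ekwueme survives the agenda.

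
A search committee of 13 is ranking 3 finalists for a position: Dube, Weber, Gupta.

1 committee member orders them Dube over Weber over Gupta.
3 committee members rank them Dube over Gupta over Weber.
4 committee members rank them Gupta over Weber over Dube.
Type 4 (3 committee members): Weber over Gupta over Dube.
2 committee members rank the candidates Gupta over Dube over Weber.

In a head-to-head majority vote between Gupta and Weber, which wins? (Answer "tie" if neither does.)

Ballots ranking Gupta above Weber: 3 + 4 + 2 = 9.
Ballots ranking Weber above Gupta: 13 − 9 = 4.
Gupta wins the head-to-head 9–4.

Gupta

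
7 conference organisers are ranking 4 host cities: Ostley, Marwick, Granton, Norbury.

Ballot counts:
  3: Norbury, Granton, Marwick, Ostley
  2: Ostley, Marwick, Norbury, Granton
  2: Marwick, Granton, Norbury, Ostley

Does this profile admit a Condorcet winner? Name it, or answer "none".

Marwick

Head-to-head results (7 organisers):
Ostley–Marwick: Marwick 5–2.
Ostley vs Granton: 2 for Ostley, 5 for Granton — Granton by 5–2.
Ostley–Norbury: Norbury 5–2.
Marwick vs Granton: 2+2 = 4 for Marwick, 3 for Granton — Marwick by 4–3.
Marwick vs Norbury: 2+2 = 4 for Marwick, 3 for Norbury — Marwick by 4–3.
Granton–Norbury: Norbury 5–2.
Marwick beats each of Ostley, Granton, Norbury — Marwick is the Condorcet winner.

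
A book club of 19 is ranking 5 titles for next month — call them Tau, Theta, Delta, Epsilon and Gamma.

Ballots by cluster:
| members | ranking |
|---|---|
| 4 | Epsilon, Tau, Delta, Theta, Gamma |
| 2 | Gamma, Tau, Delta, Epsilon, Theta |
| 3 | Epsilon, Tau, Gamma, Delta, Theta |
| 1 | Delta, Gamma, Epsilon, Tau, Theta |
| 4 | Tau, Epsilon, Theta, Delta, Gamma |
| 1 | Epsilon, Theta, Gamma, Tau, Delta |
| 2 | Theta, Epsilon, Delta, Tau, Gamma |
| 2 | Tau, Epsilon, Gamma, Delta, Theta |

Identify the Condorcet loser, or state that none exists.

Pairwise majorities:
Tau vs Theta: 4+2+3+1+4+2 = 16 for Tau, 3 for Theta — Tau by 16–3.
Tau vs Delta: Tau wins 16–3.
Tau vs Epsilon: 8 to 11, Epsilon.
Tau vs Gamma: Tau is ranked higher on 4+3+4+2+2 = 15 ballots, Gamma on 4. Tau wins 15–4.
Theta vs Delta: Delta, 12–7.
Theta–Epsilon: Epsilon 17–2.
Theta vs Gamma: Theta preferred on 4+4+1+2 = 11 ballots; Theta wins 11–8.
Delta vs Epsilon: 2+1 = 3 for Delta, 16 for Epsilon — Epsilon by 16–3.
Delta–Gamma: Delta 11–8.
Epsilon vs Gamma: 16 to 3, Epsilon.
Gamma is beaten in every head-to-head and is the Condorcet loser.

Gamma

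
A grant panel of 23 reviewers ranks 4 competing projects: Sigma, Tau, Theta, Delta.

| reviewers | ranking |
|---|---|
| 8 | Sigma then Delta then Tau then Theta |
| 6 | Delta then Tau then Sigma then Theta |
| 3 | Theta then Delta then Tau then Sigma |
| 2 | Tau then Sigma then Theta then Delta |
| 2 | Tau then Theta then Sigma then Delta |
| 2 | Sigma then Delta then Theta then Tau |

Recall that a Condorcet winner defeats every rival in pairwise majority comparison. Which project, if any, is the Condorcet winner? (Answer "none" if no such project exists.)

none

Pairwise majorities:
Sigma vs Tau: Tau, 13–10.
Sigma vs Theta: Sigma wins 18–5.
Sigma vs Delta: Sigma wins 14–9.
Tau vs Theta: Tau wins 18–5.
Tau–Delta: Delta 19–4.
Theta vs Delta: Delta wins 16–7.
No project is unbeaten: Sigma loses to Tau; Tau loses to Delta; Theta loses to Sigma; Delta loses to Sigma. In particular Sigma > Delta > Tau > Sigma is a majority cycle — no Condorcet winner exists.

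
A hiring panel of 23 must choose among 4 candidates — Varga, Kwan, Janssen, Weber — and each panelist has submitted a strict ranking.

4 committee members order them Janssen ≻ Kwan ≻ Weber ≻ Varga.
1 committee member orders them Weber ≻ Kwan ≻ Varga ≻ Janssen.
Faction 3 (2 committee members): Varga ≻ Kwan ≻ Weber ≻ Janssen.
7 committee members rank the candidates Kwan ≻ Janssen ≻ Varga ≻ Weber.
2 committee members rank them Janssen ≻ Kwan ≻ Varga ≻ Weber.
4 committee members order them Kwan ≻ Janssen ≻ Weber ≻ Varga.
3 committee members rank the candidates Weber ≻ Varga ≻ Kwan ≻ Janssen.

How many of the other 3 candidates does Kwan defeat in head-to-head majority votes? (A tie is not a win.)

3

Kwan against each rival (23 committee members):
Kwan vs Varga: Kwan preferred on 4+1+7+2+4 = 18 ballots; Kwan wins 18–5.
Kwan vs Janssen: Kwan preferred on 1+2+7+4+3 = 17 ballots; Kwan wins 17–6.
Kwan–Weber: Kwan 19–4.
Kwan beats Varga, Janssen, Weber — 3 pairwise wins.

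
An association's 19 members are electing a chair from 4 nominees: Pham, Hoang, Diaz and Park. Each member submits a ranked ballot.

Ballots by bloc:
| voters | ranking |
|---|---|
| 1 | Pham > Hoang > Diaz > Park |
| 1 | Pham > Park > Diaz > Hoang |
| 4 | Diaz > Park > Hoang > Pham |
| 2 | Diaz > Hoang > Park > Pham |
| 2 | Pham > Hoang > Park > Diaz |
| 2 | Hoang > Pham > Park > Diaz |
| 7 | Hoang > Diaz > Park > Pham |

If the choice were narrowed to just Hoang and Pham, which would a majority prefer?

Ballots ranking Hoang above Pham: 4 + 2 + 2 + 7 = 15.
Ballots ranking Pham above Hoang: 19 − 15 = 4.
Hoang wins the head-to-head 15–4.

Hoang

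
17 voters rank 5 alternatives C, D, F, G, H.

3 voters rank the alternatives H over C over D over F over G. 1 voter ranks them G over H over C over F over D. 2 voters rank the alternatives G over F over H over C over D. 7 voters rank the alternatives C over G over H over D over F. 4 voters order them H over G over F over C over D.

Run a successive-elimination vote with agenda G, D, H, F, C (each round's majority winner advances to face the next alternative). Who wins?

C

Round 1: G vs D — 14–3, G advances.
Round 2: G vs H — 10–7, G advances.
Round 3: G vs F — 14–3, G advances.
Round 4: G vs C — 7–10, C advances.
The agenda winner is C.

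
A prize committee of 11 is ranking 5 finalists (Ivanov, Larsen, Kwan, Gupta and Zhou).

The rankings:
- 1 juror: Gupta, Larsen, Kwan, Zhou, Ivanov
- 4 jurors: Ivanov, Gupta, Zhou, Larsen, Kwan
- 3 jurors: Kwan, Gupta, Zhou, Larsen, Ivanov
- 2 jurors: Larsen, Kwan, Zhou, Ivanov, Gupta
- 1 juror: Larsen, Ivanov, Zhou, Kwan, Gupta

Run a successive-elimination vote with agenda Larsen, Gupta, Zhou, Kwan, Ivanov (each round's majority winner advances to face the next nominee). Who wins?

Kwan

Round 1: Larsen vs Gupta — 3–8, Gupta advances.
Round 2: Gupta vs Zhou — 8–3, Gupta advances.
Round 3: Gupta vs Kwan — 5–6, Kwan advances.
Round 4: Kwan vs Ivanov — 6–5, Kwan advances.
Kwan survives the agenda.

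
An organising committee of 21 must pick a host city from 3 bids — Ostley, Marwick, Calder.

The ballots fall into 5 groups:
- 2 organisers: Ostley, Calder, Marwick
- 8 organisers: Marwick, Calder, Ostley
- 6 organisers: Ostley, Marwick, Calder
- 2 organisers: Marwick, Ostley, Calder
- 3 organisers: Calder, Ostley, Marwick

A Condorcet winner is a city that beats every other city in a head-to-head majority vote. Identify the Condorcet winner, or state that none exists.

none

Pairwise majorities:
Ostley vs Marwick: Ostley, 11–10.
Ostley vs Calder: Calder wins 11–10.
Marwick vs Calder: Marwick, 16–5.
Each city drops at least one matchup (Ostley loses to Calder; Marwick loses to Ostley; Calder loses to Marwick); the cycle Ostley > Marwick > Calder > Ostley rules out a Condorcet winner.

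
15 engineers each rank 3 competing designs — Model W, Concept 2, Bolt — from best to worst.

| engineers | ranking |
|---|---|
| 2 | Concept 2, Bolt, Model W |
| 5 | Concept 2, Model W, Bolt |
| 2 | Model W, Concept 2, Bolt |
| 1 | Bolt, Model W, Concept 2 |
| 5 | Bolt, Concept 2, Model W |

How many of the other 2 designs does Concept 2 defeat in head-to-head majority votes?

Concept 2 against each rival (15 engineers):
Concept 2 vs Model W: 12 to 3, Concept 2.
Concept 2 vs Bolt: Concept 2 preferred on 2+5+2 = 9 ballots; Concept 2 wins 9–6.
Concept 2 beats Model W, Bolt — 2 pairwise wins.

2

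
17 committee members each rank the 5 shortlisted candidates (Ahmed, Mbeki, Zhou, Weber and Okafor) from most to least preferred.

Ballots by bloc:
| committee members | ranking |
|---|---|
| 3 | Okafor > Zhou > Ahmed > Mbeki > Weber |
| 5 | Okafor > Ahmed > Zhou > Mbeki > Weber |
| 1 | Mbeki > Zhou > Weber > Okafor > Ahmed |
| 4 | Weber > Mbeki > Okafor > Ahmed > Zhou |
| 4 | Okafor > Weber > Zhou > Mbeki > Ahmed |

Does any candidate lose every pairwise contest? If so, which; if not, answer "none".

none

Pairwise majorities:
Ahmed vs Mbeki: 3+5 = 8 for Ahmed, 9 for Mbeki — Mbeki by 9–8.
Ahmed vs Zhou: 5+4 = 9 for Ahmed, 8 for Zhou — Ahmed by 9–8.
Ahmed vs Weber: Ahmed is ranked higher on 3+5 = 8 ballots, Weber on 9. Weber wins 9–8.
Ahmed vs Okafor: Okafor wins 17–0.
Mbeki vs Zhou: Mbeki preferred on 1+4 = 5 ballots; Zhou wins 12–5.
Mbeki vs Weber: Mbeki wins 9–8.
Mbeki vs Okafor: Mbeki preferred on 1+4 = 5 ballots; Okafor wins 12–5.
Zhou vs Weber: 9 to 8, Zhou.
Zhou vs Okafor: 1 for Zhou, 16 for Okafor — Okafor by 16–1.
Weber vs Okafor: Okafor wins 12–5.
Every candidate wins at least one matchup (Ahmed beats Zhou; Mbeki beats Ahmed; Zhou beats Mbeki; Weber beats Ahmed; Okafor beats Ahmed), so there is no Condorcet loser.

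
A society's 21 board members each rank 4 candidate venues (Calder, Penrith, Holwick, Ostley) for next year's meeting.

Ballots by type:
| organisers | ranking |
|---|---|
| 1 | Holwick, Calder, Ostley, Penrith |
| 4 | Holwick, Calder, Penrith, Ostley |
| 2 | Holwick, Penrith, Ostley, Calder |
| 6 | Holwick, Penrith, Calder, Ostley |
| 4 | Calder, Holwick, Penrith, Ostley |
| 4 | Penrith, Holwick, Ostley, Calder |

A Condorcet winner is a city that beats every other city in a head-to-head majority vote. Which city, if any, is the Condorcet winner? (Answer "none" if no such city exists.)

Check each pair by majority over 21 ballots:
Calder–Penrith: Penrith 12–9.
Calder vs Holwick: Calder preferred on 4 ballots; Holwick wins 17–4.
Calder vs Ostley: Calder, 15–6.
Penrith–Holwick: Holwick 17–4.
Penrith vs Ostley: Penrith wins 20–1.
Holwick vs Ostley: Holwick wins 21–0.
Only Holwick has no losses; Holwick is the Condorcet winner.

Holwick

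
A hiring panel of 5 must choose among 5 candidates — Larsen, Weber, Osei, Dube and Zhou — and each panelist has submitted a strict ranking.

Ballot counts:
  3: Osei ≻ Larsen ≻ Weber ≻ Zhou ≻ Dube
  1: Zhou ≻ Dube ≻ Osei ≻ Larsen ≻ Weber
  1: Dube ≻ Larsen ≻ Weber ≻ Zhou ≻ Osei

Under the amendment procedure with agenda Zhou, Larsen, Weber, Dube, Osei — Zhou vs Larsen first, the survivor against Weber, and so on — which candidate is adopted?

Osei

Round 1: Zhou vs Larsen — 1–4, Larsen advances.
Round 2: Larsen vs Weber — 5–0, Larsen advances.
Round 3: Larsen vs Dube — 3–2, Larsen advances.
Round 4: Larsen vs Osei — 1–4, Osei advances.
The agenda winner is Osei.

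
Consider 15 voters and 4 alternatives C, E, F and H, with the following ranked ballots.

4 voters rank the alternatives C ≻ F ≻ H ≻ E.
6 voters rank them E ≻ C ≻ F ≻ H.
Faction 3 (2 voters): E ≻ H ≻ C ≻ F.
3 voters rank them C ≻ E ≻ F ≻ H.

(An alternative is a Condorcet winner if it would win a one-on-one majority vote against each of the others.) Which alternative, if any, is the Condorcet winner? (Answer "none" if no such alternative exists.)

Head-to-head results (15 voters):
C vs E: C preferred on 4+3 = 7 ballots; E wins 8–7.
C vs F: 15 to 0, C.
C vs H: C wins 13–2.
E vs F: E preferred on 6+2+3 = 11 ballots; E wins 11–4.
E vs H: 11 to 4, E.
F vs H: F, 13–2.
E wins every pairwise contest, so E is the Condorcet winner.

E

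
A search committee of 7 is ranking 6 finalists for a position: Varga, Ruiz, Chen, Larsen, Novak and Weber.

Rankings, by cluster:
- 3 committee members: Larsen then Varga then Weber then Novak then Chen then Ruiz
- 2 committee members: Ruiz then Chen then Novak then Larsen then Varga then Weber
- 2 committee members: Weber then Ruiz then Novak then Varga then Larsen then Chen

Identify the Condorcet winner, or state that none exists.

none

Pairwise majorities:
Varga vs Ruiz: Ruiz, 4–3.
Varga vs Chen: 3+2 = 5 for Varga, 2 for Chen — Varga by 5–2.
Varga vs Larsen: Varga is ranked higher on 2 ballots, Larsen on 5. Larsen wins 5–2.
Varga vs Novak: 3 for Varga, 4 for Novak — Novak by 4–3.
Varga vs Weber: Varga, 5–2.
Ruiz vs Chen: 4 to 3, Ruiz.
Ruiz vs Larsen: Ruiz preferred on 2+2 = 4 ballots; Ruiz wins 4–3.
Ruiz vs Novak: 4 to 3, Ruiz.
Ruiz–Weber: Weber 5–2.
Chen vs Larsen: 2 for Chen, 5 for Larsen — Larsen by 5–2.
Chen vs Novak: Novak, 5–2.
Chen vs Weber: 2 for Chen, 5 for Weber — Weber by 5–2.
Larsen vs Novak: 3 for Larsen, 4 for Novak — Novak by 4–3.
Larsen vs Weber: Larsen, 5–2.
Novak vs Weber: Novak preferred on 2 ballots; Weber wins 5–2.
No candidate is unbeaten: Varga loses to Ruiz; Ruiz loses to Weber; Chen loses to Varga; Larsen loses to Ruiz; Novak loses to Ruiz; Weber loses to Varga. In particular Varga → Weber → Ruiz → Varga is a majority cycle — no Condorcet winner exists.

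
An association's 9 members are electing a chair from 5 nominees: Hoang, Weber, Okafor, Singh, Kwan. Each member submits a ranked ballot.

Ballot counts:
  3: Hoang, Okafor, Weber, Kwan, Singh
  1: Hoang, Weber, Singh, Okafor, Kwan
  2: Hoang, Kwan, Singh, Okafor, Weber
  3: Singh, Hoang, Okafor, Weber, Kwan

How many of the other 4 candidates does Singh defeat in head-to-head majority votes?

Singh against each rival (9 voters):
Singh vs Hoang: 3 for Singh, 6 for Hoang — Hoang by 6–3.
Singh vs Weber: Singh is ranked higher on 2+3 = 5 ballots, Weber on 4. Singh wins 5–4.
Singh vs Okafor: Singh, 6–3.
Singh vs Kwan: Singh is ranked higher on 1+3 = 4 ballots, Kwan on 5. Kwan wins 5–4.
Singh beats Weber, Okafor; loses to Hoang, Kwan — 2 pairwise wins.

2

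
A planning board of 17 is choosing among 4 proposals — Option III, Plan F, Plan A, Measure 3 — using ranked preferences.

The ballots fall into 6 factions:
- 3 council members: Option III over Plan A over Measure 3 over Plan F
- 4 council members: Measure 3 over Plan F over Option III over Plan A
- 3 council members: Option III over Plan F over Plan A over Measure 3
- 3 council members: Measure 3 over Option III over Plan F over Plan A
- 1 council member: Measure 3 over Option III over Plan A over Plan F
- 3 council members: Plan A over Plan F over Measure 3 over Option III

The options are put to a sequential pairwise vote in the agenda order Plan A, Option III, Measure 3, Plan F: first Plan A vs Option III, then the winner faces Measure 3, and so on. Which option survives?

Round 1: Plan A vs Option III — 3–14, Option III advances.
Round 2: Option III vs Measure 3 — 6–11, Measure 3 advances.
Round 3: Measure 3 vs Plan F — 11–6, Measure 3 advances.
Measure 3 survives the agenda.

Measure 3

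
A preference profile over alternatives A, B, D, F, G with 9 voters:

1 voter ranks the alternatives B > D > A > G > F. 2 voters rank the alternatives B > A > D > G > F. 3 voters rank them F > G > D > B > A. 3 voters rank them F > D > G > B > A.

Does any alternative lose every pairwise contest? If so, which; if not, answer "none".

A

Head-to-head results (9 voters):
A–B: B 9–0.
A vs D: A is ranked higher on 2 ballots, D on 7. D wins 7–2.
A vs F: A preferred on 1+2 = 3 ballots; F wins 6–3.
A vs G: 1+2 = 3 for A, 6 for G — G by 6–3.
B vs D: B is ranked higher on 1+2 = 3 ballots, D on 6. D wins 6–3.
B vs F: F, 6–3.
B vs G: B preferred on 1+2 = 3 ballots; G wins 6–3.
D vs F: F wins 6–3.
D–G: D 6–3.
F vs G: F, 6–3.
A loses to every other alternative — it is the Condorcet loser.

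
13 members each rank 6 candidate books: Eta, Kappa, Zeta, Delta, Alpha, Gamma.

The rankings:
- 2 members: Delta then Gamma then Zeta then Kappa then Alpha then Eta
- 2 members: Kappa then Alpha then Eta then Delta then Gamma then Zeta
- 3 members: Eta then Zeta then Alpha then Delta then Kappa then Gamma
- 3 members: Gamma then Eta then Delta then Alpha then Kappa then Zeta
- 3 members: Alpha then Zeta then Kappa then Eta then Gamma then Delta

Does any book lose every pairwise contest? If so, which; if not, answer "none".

Pairwise majorities:
Eta vs Kappa: Eta preferred on 3+3 = 6 ballots; Kappa wins 7–6.
Eta vs Zeta: Eta is ranked higher on 2+3+3 = 8 ballots, Zeta on 5. Eta wins 8–5.
Eta–Delta: Eta 11–2.
Eta–Alpha: Alpha 7–6.
Eta vs Gamma: Eta, 8–5.
Kappa vs Zeta: Zeta, 8–5.
Kappa–Delta: Delta 8–5.
Kappa vs Alpha: Alpha wins 9–4.
Kappa vs Gamma: Kappa wins 8–5.
Zeta vs Delta: Zeta is ranked higher on 3+3 = 6 ballots, Delta on 7. Delta wins 7–6.
Zeta vs Alpha: Zeta is ranked higher on 2+3 = 5 ballots, Alpha on 8. Alpha wins 8–5.
Zeta vs Gamma: Gamma wins 7–6.
Delta vs Alpha: Alpha, 8–5.
Delta vs Gamma: Delta wins 7–6.
Alpha vs Gamma: Alpha wins 8–5.
Every book wins at least one matchup (Eta beats Zeta; Kappa beats Eta; Zeta beats Kappa; Delta beats Kappa; Alpha beats Eta; Gamma beats Zeta), so there is no Condorcet loser.

none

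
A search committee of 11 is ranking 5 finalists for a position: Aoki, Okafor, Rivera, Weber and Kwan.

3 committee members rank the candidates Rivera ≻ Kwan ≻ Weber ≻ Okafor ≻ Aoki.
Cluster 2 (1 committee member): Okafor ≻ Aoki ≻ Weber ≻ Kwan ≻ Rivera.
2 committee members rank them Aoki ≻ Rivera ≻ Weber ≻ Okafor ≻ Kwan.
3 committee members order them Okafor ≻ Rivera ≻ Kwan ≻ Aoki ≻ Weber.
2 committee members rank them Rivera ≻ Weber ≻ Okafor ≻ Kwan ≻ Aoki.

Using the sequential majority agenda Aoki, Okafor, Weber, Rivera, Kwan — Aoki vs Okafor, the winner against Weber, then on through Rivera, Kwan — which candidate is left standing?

Round 1: Aoki vs Okafor — 2–9, Okafor advances.
Round 2: Okafor vs Weber — 4–7, Weber advances.
Round 3: Weber vs Rivera — 1–10, Rivera advances.
Round 4: Rivera vs Kwan — 10–1, Rivera advances.
Rivera survives the agenda.

Rivera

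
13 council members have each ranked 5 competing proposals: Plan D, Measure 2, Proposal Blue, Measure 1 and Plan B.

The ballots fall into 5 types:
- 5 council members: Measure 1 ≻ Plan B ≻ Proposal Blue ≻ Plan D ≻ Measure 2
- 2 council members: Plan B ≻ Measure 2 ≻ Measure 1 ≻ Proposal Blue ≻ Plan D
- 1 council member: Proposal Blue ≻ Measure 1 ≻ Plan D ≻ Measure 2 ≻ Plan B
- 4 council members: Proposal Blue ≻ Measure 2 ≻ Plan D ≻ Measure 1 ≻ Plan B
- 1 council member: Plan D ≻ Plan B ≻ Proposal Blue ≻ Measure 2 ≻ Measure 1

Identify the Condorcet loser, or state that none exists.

Pairwise majorities:
Plan D vs Measure 2: Plan D preferred on 5+1+1 = 7 ballots; Plan D wins 7–6.
Plan D–Proposal Blue: Proposal Blue 12–1.
Plan D vs Measure 1: Measure 1, 8–5.
Plan D vs Plan B: Plan B, 7–6.
Measure 2 vs Proposal Blue: Measure 2 preferred on 2 ballots; Proposal Blue wins 11–2.
Measure 2 vs Measure 1: Measure 2, 7–6.
Measure 2–Plan B: Plan B 8–5.
Proposal Blue vs Measure 1: 1+4+1 = 6 for Proposal Blue, 7 for Measure 1 — Measure 1 by 7–6.
Proposal Blue vs Plan B: Plan B wins 8–5.
Measure 1 vs Plan B: 5+1+4 = 10 for Measure 1, 3 for Plan B — Measure 1 by 10–3.
Each option has at least one pairwise win (Plan D beats Measure 2; Measure 2 beats Measure 1; Proposal Blue beats Plan D; Measure 1 beats Plan D; Plan B beats Plan D) — no Condorcet loser.

none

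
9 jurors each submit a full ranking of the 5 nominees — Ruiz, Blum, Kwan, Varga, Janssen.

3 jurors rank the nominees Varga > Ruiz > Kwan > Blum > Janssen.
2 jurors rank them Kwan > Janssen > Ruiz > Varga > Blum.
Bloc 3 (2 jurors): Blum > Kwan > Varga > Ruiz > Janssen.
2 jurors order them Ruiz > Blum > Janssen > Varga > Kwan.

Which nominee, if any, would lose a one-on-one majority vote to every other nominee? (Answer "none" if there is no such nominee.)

Head-to-head results (9 jurors):
Ruiz vs Blum: 3+2+2 = 7 for Ruiz, 2 for Blum — Ruiz by 7–2.
Ruiz vs Kwan: 5 to 4, Ruiz.
Ruiz vs Varga: 2+2 = 4 for Ruiz, 5 for Varga — Varga by 5–4.
Ruiz–Janssen: Ruiz 7–2.
Blum vs Kwan: Kwan wins 5–4.
Blum–Varga: Varga 5–4.
Blum vs Janssen: 3+2+2 = 7 for Blum, 2 for Janssen — Blum by 7–2.
Kwan vs Varga: Varga wins 5–4.
Kwan–Janssen: Kwan 7–2.
Varga vs Janssen: 3+2 = 5 for Varga, 4 for Janssen — Varga by 5–4.
Janssen is beaten in every head-to-head and is the Condorcet loser.

Janssen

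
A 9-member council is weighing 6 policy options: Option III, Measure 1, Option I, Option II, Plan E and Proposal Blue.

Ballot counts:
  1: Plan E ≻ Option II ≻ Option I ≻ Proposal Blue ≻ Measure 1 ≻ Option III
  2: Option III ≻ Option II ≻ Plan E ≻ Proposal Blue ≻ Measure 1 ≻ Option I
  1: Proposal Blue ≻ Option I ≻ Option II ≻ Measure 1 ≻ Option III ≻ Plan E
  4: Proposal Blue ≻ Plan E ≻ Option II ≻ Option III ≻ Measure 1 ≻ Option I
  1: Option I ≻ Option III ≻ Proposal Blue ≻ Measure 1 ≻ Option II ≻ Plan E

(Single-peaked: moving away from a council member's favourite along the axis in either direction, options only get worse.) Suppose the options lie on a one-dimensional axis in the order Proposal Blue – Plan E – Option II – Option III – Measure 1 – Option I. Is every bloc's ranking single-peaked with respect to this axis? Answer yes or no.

Axis positions: Proposal Blue=1, Plan E=2, Option II=3, Option III=4, Measure 1=5, Option I=6.
Bloc 1: ranking walks positions 2-3-6-1-5-4; Option I is ranked above Option III even though Option III lies between Option I and the peak Plan E on the axis — preferences dip and rise again. Not single-peaked.
Bloc 2 (peak Option III at position 4): ranking walks positions 4-3-2-1-5-6, expanding outward from the peak — single-peaked.
Bloc 3: ranking walks positions 1-6-3-5-4-2; Option I is ranked above Plan E even though Plan E lies between Option I and the peak Proposal Blue on the axis — preferences dip and rise again. Not single-peaked.
Bloc 4 (peak Proposal Blue at position 1): ranking walks positions 1-2-3-4-5-6, expanding outward from the peak — single-peaked.
Bloc 5: ranking walks positions 6-4-1-5-3-2; Option III is ranked above Measure 1 even though Measure 1 lies between Option III and the peak Option I on the axis — preferences dip and rise again. Not single-peaked.
Bloc 1 violates single-peakedness, so the profile is not single-peaked on this axis.

no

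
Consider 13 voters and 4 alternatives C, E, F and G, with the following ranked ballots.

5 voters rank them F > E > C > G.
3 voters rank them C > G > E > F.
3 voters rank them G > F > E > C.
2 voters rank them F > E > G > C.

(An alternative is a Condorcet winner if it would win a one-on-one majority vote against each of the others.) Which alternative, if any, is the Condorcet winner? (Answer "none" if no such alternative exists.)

F

Head-to-head results (13 voters):
C vs E: E wins 10–3.
C–F: F 10–3.
C vs G: 8 to 5, C.
E vs F: E is ranked higher on 3 ballots, F on 10. F wins 10–3.
E vs G: E preferred on 5+2 = 7 ballots; E wins 7–6.
F vs G: F wins 7–6.
F beats each of C, E, G — F is the Condorcet winner.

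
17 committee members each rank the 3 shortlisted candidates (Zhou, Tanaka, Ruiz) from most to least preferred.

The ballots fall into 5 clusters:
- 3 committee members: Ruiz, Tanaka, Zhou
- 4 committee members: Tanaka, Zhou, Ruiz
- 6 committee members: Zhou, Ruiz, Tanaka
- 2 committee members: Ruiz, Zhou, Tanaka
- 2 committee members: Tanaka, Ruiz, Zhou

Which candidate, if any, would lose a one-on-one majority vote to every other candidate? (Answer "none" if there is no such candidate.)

Pairwise majorities:
Zhou vs Tanaka: Zhou is ranked higher on 6+2 = 8 ballots, Tanaka on 9. Tanaka wins 9–8.
Zhou vs Ruiz: Zhou, 10–7.
Tanaka vs Ruiz: 6 to 11, Ruiz.
No candidate is winless: Zhou beats Ruiz; Tanaka beats Zhou; Ruiz beats Tanaka. There is no Condorcet loser.

none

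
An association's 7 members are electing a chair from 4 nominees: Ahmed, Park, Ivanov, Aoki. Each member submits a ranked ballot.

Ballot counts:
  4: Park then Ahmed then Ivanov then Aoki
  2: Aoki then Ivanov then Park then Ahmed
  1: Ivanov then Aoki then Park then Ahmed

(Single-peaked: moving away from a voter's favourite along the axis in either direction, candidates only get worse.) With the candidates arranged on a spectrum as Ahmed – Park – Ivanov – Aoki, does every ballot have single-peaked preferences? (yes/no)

Axis positions: Ahmed=1, Park=2, Ivanov=3, Aoki=4.
Cluster 1 (peak Park at position 2): ranking walks positions 2-1-3-4, expanding outward from the peak — single-peaked.
Cluster 2 (peak Aoki at position 4): ranking walks positions 4-3-2-1, expanding outward from the peak — single-peaked.
Cluster 3 (peak Ivanov at position 3): ranking walks positions 3-4-2-1, expanding outward from the peak — single-peaked.
Every ranking is single-peaked on this axis.

yes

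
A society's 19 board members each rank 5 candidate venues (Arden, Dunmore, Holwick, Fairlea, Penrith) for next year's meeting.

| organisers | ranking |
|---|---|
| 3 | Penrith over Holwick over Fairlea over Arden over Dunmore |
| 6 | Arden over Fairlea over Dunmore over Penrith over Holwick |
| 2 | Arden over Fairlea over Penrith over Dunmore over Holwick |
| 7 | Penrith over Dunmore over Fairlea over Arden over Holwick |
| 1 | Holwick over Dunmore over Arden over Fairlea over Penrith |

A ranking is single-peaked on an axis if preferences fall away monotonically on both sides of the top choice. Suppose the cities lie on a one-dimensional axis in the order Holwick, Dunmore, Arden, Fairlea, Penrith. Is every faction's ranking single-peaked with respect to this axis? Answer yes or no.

Axis positions: Holwick=1, Dunmore=2, Arden=3, Fairlea=4, Penrith=5.
Faction 1: ranking walks positions 5-1-4-3-2; Holwick is ranked above Fairlea even though Fairlea lies between Holwick and the peak Penrith on the axis — preferences dip and rise again. Not single-peaked.
Faction 2 (peak Arden at position 3): ranking walks positions 3-4-2-5-1, expanding outward from the peak — single-peaked.
Faction 3 (peak Arden at position 3): ranking walks positions 3-4-5-2-1, expanding outward from the peak — single-peaked.
Faction 4: ranking walks positions 5-2-4-3-1; Dunmore is ranked above Fairlea even though Fairlea lies between Dunmore and the peak Penrith on the axis — preferences dip and rise again. Not single-peaked.
Faction 5 (peak Holwick at position 1): ranking walks positions 1-2-3-4-5, expanding outward from the peak — single-peaked.
Faction 1 violates single-peakedness, so the profile is not single-peaked on this axis.

no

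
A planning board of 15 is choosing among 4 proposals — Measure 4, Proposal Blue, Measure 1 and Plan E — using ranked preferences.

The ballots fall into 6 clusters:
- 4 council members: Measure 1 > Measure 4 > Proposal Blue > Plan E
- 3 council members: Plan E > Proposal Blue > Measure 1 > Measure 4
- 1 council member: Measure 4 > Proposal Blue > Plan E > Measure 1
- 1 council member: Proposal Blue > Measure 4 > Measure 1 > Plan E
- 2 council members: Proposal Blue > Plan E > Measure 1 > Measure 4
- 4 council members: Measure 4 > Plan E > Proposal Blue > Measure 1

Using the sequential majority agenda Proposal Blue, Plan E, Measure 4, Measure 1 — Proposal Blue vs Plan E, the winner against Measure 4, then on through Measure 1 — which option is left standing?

Measure 1

Round 1: Proposal Blue vs Plan E — 8–7, Proposal Blue advances.
Round 2: Proposal Blue vs Measure 4 — 6–9, Measure 4 advances.
Round 3: Measure 4 vs Measure 1 — 6–9, Measure 1 advances.
The agenda winner is Measure 1.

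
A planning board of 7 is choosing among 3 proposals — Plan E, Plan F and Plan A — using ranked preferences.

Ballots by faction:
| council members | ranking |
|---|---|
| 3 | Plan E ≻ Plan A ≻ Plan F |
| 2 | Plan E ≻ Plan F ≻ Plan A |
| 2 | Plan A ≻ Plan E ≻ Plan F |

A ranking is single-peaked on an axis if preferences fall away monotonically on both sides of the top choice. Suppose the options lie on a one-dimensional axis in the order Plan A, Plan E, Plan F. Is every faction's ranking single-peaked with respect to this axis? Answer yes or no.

yes

Axis positions: Plan A=1, Plan E=2, Plan F=3.
Faction 1 (peak Plan E at position 2): ranking walks positions 2-1-3, expanding outward from the peak — single-peaked.
Faction 2 (peak Plan E at position 2): ranking walks positions 2-3-1, expanding outward from the peak — single-peaked.
Faction 3 (peak Plan A at position 1): ranking walks positions 1-2-3, expanding outward from the peak — single-peaked.
Every ranking is single-peaked on this axis.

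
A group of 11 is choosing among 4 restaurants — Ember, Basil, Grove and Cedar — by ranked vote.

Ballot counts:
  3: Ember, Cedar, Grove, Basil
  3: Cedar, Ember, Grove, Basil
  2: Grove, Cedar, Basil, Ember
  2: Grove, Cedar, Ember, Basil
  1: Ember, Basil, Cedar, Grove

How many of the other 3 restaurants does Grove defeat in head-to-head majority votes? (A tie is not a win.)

1

Grove against each rival (11 friends):
Grove vs Ember: Grove preferred on 2+2 = 4 ballots; Ember wins 7–4.
Grove vs Basil: Grove preferred on 3+3+2+2 = 10 ballots; Grove wins 10–1.
Grove vs Cedar: Cedar wins 7–4.
Grove beats Basil; loses to Ember, Cedar — 1 pairwise win.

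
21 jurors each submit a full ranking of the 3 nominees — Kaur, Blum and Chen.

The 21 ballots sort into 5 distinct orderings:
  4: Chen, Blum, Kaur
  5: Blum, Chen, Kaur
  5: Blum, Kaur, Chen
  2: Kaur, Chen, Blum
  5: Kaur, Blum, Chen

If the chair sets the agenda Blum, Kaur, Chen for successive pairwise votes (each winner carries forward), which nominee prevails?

Round 1: Blum vs Kaur — 14–7, Blum advances.
Round 2: Blum vs Chen — 15–6, Blum advances.
The agenda winner is Blum.

Blum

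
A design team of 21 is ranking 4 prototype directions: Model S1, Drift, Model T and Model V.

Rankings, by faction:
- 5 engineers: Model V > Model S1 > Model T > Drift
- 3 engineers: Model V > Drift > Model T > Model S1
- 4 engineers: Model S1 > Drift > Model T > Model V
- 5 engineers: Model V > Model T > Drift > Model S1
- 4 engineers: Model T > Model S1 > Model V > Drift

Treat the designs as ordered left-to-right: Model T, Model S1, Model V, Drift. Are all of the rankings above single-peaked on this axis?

no

Axis positions: Model T=1, Model S1=2, Model V=3, Drift=4.
Faction 1 (peak Model V at position 3): ranking walks positions 3-2-1-4, expanding outward from the peak — single-peaked.
Faction 2: ranking walks positions 3-4-1-2; Model T is ranked above Model S1 even though Model S1 lies between Model T and the peak Model V on the axis — preferences dip and rise again. Not single-peaked.
Faction 3: ranking walks positions 2-4-1-3; Drift is ranked above Model V even though Model V lies between Drift and the peak Model S1 on the axis — preferences dip and rise again. Not single-peaked.
Faction 4: ranking walks positions 3-1-4-2; Model T is ranked above Model S1 even though Model S1 lies between Model T and the peak Model V on the axis — preferences dip and rise again. Not single-peaked.
Faction 5 (peak Model T at position 1): ranking walks positions 1-2-3-4, expanding outward from the peak — single-peaked.
Faction 2 violates single-peakedness, so the profile is not single-peaked on this axis.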